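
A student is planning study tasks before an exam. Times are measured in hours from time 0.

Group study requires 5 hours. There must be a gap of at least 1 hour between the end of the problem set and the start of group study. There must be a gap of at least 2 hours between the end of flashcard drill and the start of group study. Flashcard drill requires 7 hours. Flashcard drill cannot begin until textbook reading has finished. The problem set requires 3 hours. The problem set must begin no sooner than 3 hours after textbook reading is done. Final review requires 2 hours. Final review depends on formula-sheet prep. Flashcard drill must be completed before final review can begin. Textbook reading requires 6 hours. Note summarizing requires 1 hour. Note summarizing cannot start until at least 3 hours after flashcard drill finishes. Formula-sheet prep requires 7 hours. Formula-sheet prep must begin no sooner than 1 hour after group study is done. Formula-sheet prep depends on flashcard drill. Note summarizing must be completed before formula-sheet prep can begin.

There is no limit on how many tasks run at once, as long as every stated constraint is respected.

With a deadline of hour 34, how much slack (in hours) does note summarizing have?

8

Textbook reading has no prerequisites, so it starts at hour 0 and finishes at hour 6.
After textbook reading (finishes hour 6), flashcard drill can start at hour 6 and finishes at hour 13.
Note summarizing cannot begin until flashcard drill (finishes hour 13, plus 3-hour gap → hour 16). It runs from hour 16 to 16 + 1 = hour 17.

Working backward from the deadline:
To finish by hour 34, final review (duration 2) must start no later than hour 32.
Formula-sheet prep must finish before final review (must start by hour 32). With a 7-hour duration, formula-sheet prep must start by 32 − 7 = hour 25.
Since formula-sheet prep (must start by hour 25) depends on it, note summarizing must finish by hour 25. Backing off its 1-hour duration gives a latest start of hour 24.
So note summarizing can start as early as hour 16 and as late as hour 24, giving 24 − 16 = 8 hours of slack.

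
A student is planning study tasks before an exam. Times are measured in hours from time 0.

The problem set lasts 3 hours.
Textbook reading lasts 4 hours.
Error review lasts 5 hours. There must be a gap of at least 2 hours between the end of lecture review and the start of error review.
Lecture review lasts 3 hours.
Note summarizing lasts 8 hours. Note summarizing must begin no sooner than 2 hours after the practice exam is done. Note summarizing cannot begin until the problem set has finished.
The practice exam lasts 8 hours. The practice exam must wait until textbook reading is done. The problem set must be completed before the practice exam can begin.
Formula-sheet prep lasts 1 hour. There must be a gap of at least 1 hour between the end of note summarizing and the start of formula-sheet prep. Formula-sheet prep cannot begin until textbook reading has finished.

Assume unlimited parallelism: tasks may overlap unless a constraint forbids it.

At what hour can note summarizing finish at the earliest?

The problem set can start immediately at hour 0; it finishes at hour 3.
Textbook reading can start immediately at hour 0; it finishes at hour 4.
For the practice exam: textbook reading (finishes hour 4); the problem set (finishes hour 3). Taking the maximum gives a start of hour 4, and it finishes at 4 + 8 = hour 12.
Note summarizing needs all of the practice exam (finishes hour 12, plus 2-hour gap → hour 14); the problem set (finishes hour 3). That puts its earliest start at hour 14; it finishes at 14 + 8 = hour 22.

22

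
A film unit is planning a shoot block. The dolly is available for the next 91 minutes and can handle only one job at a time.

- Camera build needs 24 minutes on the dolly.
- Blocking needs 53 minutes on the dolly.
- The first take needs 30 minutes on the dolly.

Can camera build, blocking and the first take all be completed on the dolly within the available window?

No

Running back to back, the jobs need 24 + 53 + 30 = 107 minutes on the dolly.
Since 107 > 91, they cannot all fit.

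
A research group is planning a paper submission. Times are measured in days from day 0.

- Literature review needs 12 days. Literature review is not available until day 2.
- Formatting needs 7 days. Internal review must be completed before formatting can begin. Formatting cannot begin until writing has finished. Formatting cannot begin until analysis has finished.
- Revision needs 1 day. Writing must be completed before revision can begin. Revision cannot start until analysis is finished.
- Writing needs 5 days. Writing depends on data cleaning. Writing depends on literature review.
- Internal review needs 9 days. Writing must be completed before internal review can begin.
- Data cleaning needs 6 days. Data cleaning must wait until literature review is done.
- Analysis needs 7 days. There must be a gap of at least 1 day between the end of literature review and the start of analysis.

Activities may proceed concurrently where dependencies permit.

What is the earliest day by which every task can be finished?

41

After its own release at day 2, literature review can start at day 2 and finishes at day 14.
After literature review (finishes day 14, plus 1-day gap → day 15), analysis can start at day 15 and finishes at day 22.
Data cleaning cannot begin until literature review (finishes day 14). It runs from day 14 to 14 + 6 = day 20.
Writing cannot start until data cleaning (finishes day 20); literature review (finishes day 14). The controlling bound is day 20, so writing finishes at 20 + 5 = day 25.
Revision cannot start until writing (finishes day 25); analysis (finishes day 22). The controlling bound is day 25, so revision finishes at 25 + 1 = day 26.
Internal review waits on writing (finishes day 25), so it starts at day 25 and finishes at 25 + 9 = day 34.
For formatting: internal review (finishes day 34); writing (finishes day 25); analysis (finishes day 22). Taking the maximum gives a start of day 34, and it finishes at 34 + 7 = day 41.
All tasks are finished once the last one completes. Finish times: Literature review at 14, Data cleaning at 20, Analysis at 22, Writing at 25, Internal review at 34, Revision at 26, Formatting at 41. The latest is day 41.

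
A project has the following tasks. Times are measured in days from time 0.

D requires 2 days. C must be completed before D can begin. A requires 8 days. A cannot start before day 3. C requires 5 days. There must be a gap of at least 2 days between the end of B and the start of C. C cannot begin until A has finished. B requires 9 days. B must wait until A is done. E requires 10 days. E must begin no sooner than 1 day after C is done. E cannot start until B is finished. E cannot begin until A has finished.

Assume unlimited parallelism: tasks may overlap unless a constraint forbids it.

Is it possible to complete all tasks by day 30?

No

A cannot begin until its own release at day 3. It runs from day 3 to 3 + 8 = day 11.
B waits on A (finishes day 11), so it starts at day 11 and finishes at 11 + 9 = day 20.
For C: B (finishes day 20, plus 2-day gap → day 22); A (finishes day 11). Taking the maximum gives a start of day 22, and it finishes at 22 + 5 = day 27.
E needs all of C (finishes day 27, plus 1-day gap → day 28); B (finishes day 20); A (finishes day 11). That puts its earliest start at day 28; it finishes at 28 + 10 = day 38.
D cannot begin until C (finishes day 27). It runs from day 27 to 27 + 2 = day 29.
The earliest everything can be done is day 38, which is after the deadline of 30, so it is not possible.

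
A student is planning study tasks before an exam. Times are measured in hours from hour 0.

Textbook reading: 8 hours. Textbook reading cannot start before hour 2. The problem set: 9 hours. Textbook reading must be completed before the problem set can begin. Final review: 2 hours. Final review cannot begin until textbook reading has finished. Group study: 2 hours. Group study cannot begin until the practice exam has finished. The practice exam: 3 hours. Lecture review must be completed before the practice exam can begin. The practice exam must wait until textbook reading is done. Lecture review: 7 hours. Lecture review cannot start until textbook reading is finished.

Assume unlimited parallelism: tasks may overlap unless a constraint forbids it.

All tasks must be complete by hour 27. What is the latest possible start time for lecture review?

Nothing follows group study; the deadline of hour 27 is its only limit. It must start by 27 − 2 = hour 25.
Since group study (must start by hour 25) depends on it, the practice exam must finish by hour 25. Backing off its 3-hour duration gives a latest start of hour 22.
Since the practice exam (must start by hour 22) depends on it, lecture review must finish by hour 22. Backing off its 7-hour duration gives a latest start of hour 15.

15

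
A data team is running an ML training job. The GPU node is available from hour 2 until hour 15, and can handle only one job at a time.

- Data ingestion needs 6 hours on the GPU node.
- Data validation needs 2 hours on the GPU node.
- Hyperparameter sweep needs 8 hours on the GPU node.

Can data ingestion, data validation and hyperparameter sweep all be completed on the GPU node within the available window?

No

The GPU node window is 15 − 2 = 13 hours.
Running back to back, the jobs need 6 + 2 + 8 = 16 hours on the GPU node.
Since 16 > 13, they cannot all fit.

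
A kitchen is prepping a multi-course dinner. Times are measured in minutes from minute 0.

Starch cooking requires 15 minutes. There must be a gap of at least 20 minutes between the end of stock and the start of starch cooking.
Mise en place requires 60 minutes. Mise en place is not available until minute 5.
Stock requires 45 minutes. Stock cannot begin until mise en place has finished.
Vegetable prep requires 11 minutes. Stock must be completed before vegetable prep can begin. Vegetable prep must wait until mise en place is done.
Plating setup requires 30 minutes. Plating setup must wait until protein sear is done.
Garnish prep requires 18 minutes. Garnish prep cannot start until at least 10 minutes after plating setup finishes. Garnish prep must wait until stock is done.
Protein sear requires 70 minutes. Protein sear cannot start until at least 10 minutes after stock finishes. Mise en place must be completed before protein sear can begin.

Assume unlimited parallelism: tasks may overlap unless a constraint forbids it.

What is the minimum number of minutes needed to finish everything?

Mise en place cannot begin until its own release at minute 5. It runs from minute 5 to 5 + 60 = minute 65.
Stock cannot begin until mise en place (finishes minute 65). It runs from minute 65 to 65 + 45 = minute 110.
After stock (finishes minute 110, plus 20-minute gap → minute 130), starch cooking can start at minute 130 and finishes at minute 145.
Vegetable prep cannot start until stock (finishes minute 110); mise en place (finishes minute 65). The controlling bound is minute 110, so vegetable prep finishes at 110 + 11 = minute 121.
Protein sear cannot start until stock (finishes minute 110, plus 10-minute gap → minute 120); mise en place (finishes minute 65). The controlling bound is minute 120, so protein sear finishes at 120 + 70 = minute 190.
After protein sear (finishes minute 190), plating setup can start at minute 190 and finishes at minute 220.
Garnish prep has to wait for plating setup (finishes minute 220, plus 10-minute gap → minute 230); stock (finishes minute 110). The latest of these is minute 230, so garnish prep runs minute 230 to 230 + 18 = minute 248.
All tasks are finished once the last one completes. Finish times: Mise en place at 65, Stock at 110, Protein sear at 190, Vegetable prep at 121, Starch cooking at 145, Plating setup at 220, Garnish prep at 248. The latest is minute 248.

248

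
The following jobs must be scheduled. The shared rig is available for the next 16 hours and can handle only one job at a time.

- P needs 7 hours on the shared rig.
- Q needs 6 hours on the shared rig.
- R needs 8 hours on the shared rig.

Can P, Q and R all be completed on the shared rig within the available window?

No

Running back to back, the jobs need 7 + 6 + 8 = 21 hours on the shared rig.
Since 21 > 16, they cannot all fit.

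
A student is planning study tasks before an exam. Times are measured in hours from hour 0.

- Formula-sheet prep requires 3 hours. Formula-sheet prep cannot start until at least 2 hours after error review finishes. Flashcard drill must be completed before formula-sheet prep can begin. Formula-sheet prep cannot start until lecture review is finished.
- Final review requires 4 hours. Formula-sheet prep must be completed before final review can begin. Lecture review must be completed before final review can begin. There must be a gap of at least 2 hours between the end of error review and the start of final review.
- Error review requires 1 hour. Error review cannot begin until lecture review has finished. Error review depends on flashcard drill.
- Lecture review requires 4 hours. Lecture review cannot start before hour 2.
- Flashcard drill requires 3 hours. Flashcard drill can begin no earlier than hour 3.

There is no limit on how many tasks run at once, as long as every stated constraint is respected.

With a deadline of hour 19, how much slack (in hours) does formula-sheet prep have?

3

Flashcard drill cannot begin until its own release at hour 3. It runs from hour 3 to 3 + 3 = hour 6.
After its own release at hour 2, lecture review can start at hour 2 and finishes at hour 6.
Error review cannot start until lecture review (finishes hour 6); flashcard drill (finishes hour 6). The controlling bound is hour 6, so error review finishes at 6 + 1 = hour 7.
For formula-sheet prep: error review (finishes hour 7, plus 2-hour gap → hour 9); flashcard drill (finishes hour 6); lecture review (finishes hour 6). Taking the maximum gives a start of hour 9, and it finishes at 9 + 3 = hour 12.

Working backward from the deadline:
Final review has no dependents, so it just needs to finish by hour 19. Starting by 19 − 4 = hour 15 achieves that.
Formula-sheet prep has to be done before final review (must start by hour 15). That means finishing by hour 15, i.e. starting by 15 − 3 = hour 12.
So formula-sheet prep can start as early as hour 9 and as late as hour 12, giving 12 − 9 = 3 hours of slack.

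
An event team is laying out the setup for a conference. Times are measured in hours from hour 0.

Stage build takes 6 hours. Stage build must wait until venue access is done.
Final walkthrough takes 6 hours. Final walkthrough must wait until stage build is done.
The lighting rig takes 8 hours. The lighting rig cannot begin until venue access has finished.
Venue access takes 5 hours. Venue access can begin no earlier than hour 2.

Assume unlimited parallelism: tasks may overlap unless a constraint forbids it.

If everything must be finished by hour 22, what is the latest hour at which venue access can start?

5

Final walkthrough must finish by hour 22; it takes 6 hours, so it must start by 22 − 6 = hour 16.
Stage build must finish before final walkthrough (must start by hour 16). With a 6-hour duration, stage build must start by 16 − 6 = hour 10.
To finish by hour 22, the lighting rig (duration 8) must start no later than hour 14.
Venue access has several dependents: stage build (must start by hour 10); the lighting rig (must start by hour 14). The earliest of those limits is hour 10, so venue access must start by 10 − 5 = hour 5.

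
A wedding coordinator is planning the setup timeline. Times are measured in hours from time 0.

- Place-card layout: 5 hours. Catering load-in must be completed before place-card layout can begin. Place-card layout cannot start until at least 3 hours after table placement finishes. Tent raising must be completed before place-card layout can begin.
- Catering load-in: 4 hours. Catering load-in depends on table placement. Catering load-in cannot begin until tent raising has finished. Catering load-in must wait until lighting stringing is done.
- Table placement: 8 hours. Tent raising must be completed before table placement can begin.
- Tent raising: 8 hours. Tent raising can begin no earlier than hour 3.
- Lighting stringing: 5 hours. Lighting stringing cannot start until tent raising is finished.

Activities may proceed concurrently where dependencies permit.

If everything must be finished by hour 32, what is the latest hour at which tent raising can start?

7

Place-card layout must finish by hour 32; it takes 5 hours, so it must start by 32 − 5 = hour 27.
Catering load-in has to be done before place-card layout (must start by hour 27). That means finishing by hour 27, i.e. starting by 27 − 4 = hour 23.
Table placement must finish in time for catering load-in (must start by hour 23); place-card layout (must start by hour 27, minus 3-hour gap → hour 24). The tightest is hour 23, so table placement must start by 23 − 8 = hour 15.
Lighting stringing must finish before catering load-in (must start by hour 23). With a 5-hour duration, lighting stringing must start by 23 − 5 = hour 18.
Tent raising feeds table placement (must start by hour 15); lighting stringing (must start by hour 18); catering load-in (must start by hour 23); place-card layout (must start by hour 27). Taking the minimum, tent raising must finish by hour 15 and start by 15 − 8 = hour 7.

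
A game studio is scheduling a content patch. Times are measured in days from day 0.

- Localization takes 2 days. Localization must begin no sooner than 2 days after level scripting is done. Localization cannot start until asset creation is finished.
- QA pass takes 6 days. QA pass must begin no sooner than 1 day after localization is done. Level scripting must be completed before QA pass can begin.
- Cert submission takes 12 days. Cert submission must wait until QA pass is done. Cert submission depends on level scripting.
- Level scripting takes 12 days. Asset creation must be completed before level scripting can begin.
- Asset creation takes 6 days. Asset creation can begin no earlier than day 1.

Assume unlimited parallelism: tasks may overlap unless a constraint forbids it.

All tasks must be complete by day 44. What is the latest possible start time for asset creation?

3

Nothing follows cert submission; the deadline of day 44 is its only limit. It must start by 44 − 12 = day 32.
QA pass has to be done before cert submission (must start by day 32). That means finishing by day 32, i.e. starting by 32 − 6 = day 26.
Localization must finish before QA pass (must start by day 26, minus 1-day gap → day 25). With a 2-day duration, localization must start by 25 − 2 = day 23.
Level scripting must finish in time for localization (must start by day 23, minus 2-day gap → day 21); QA pass (must start by day 26); cert submission (must start by day 32). The tightest is day 21, so level scripting must start by 21 − 12 = day 9.
For asset creation: level scripting (must start by day 9); localization (must start by day 23). The most restrictive is day 9; with a 6-day duration, asset creation must start by day 3.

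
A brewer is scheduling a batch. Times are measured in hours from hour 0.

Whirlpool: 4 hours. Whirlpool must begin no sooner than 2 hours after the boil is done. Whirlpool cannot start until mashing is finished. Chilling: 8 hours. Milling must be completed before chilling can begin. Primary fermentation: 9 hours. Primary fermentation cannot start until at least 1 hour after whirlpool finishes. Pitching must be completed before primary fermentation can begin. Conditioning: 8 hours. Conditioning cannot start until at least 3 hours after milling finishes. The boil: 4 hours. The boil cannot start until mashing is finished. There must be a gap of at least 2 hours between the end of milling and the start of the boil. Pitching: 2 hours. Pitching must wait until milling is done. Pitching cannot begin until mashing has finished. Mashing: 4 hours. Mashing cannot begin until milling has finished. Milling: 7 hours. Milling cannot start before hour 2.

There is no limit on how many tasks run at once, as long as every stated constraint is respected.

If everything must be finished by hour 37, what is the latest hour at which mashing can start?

Primary fermentation must finish by hour 37; it takes 9 hours, so it must start by 37 − 9 = hour 28.
Whirlpool must finish before primary fermentation (must start by hour 28, minus 1-hour gap → hour 27). With a 4-hour duration, whirlpool must start by 27 − 4 = hour 23.
The boil must finish before whirlpool (must start by hour 23, minus 2-hour gap → hour 21). With a 4-hour duration, the boil must start by 21 − 4 = hour 17.
Pitching must finish before primary fermentation (must start by hour 28). With a 2-hour duration, pitching must start by 28 − 2 = hour 26.
Mashing has several dependents: the boil (must start by hour 17); whirlpool (must start by hour 23); pitching (must start by hour 26). The earliest of those limits is hour 17, so mashing must start by 17 − 4 = hour 13.

13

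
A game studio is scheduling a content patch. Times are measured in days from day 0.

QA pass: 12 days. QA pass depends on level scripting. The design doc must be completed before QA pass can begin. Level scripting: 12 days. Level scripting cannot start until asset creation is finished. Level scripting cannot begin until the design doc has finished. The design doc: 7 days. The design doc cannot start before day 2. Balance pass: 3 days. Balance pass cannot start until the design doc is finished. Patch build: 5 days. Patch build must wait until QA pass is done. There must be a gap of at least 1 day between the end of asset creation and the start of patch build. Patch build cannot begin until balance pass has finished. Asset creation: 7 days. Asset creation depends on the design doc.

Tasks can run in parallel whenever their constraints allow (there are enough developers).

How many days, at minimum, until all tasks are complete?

45

The design doc waits on its own release at day 2, so it starts at day 2 and finishes at 2 + 7 = day 9.
Balance pass cannot begin until the design doc (finishes day 9). It runs from day 9 to 9 + 3 = day 12.
After the design doc (finishes day 9), asset creation can start at day 9 and finishes at day 16.
Level scripting cannot start until asset creation (finishes day 16); the design doc (finishes day 9). The controlling bound is day 16, so level scripting finishes at 16 + 12 = day 28.
QA pass has to wait for level scripting (finishes day 28); the design doc (finishes day 9). The latest of these is day 28, so QA pass runs day 28 to 28 + 12 = day 40.
For patch build: QA pass (finishes day 40); asset creation (finishes day 16, plus 1-day gap → day 17); balance pass (finishes day 12). Taking the maximum gives a start of day 40, and it finishes at 40 + 5 = day 45.
All tasks are finished once the last one completes. Finish times: The design doc at 9, Asset creation at 16, Level scripting at 28, Balance pass at 12, QA pass at 40, Patch build at 45. The latest is day 45.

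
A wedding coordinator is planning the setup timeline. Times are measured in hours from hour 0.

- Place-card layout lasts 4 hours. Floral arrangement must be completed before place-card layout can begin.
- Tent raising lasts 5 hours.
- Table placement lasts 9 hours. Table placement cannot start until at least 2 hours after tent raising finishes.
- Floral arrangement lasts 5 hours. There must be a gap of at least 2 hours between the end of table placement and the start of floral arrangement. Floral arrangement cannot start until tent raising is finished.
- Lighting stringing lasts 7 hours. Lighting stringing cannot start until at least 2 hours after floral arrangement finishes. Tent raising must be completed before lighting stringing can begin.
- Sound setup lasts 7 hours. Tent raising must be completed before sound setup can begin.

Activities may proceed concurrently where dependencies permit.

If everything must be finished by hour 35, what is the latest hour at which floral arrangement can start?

21

Lighting stringing must finish by hour 35; it takes 7 hours, so it must start by 35 − 7 = hour 28.
Place-card layout has no dependents, so it just needs to finish by hour 35. Starting by 35 − 4 = hour 31 achieves that.
Floral arrangement feeds lighting stringing (must start by hour 28, minus 2-hour gap → hour 26); place-card layout (must start by hour 31). Taking the minimum, floral arrangement must finish by hour 26 and start by 26 − 5 = hour 21.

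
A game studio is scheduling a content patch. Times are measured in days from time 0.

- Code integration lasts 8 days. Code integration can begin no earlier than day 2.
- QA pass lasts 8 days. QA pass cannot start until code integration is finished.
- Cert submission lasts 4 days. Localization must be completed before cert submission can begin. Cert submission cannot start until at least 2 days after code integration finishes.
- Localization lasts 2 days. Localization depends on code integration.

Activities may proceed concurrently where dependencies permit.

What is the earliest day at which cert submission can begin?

After its own release at day 2, code integration can start at day 2 and finishes at day 10.
Localization cannot begin until code integration (finishes day 10). It runs from day 10 to 10 + 2 = day 12.
Cert submission waits on localization (finishes day 12); code integration (finishes day 10, plus 2-day gap → day 12). The latest of these is day 12, which is the earliest cert submission can start.

12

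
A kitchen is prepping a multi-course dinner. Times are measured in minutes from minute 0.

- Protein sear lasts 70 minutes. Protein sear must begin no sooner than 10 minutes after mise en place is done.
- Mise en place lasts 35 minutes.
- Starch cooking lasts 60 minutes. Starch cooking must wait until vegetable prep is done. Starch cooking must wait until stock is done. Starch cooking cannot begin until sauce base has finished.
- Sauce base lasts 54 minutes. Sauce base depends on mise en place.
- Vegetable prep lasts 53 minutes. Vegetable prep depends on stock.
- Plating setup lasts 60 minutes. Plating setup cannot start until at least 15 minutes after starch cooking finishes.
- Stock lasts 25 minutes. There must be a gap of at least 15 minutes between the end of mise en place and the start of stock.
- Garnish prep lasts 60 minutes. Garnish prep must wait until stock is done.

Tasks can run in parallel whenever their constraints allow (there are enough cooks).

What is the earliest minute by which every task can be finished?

263

Mise en place can start immediately at minute 0; it finishes at minute 35.
Protein sear waits on mise en place (finishes minute 35, plus 10-minute gap → minute 45), so it starts at minute 45 and finishes at 45 + 70 = minute 115.
Sauce base waits on mise en place (finishes minute 35), so it starts at minute 35 and finishes at 35 + 54 = minute 89.
After mise en place (finishes minute 35, plus 15-minute gap → minute 50), stock can start at minute 50 and finishes at minute 75.
Garnish prep cannot begin until stock (finishes minute 75). It runs from minute 75 to 75 + 60 = minute 135.
Vegetable prep waits on stock (finishes minute 75), so it starts at minute 75 and finishes at 75 + 53 = minute 128.
Starch cooking cannot start until vegetable prep (finishes minute 128); stock (finishes minute 75); sauce base (finishes minute 89). The controlling bound is minute 128, so starch cooking finishes at 128 + 60 = minute 188.
Plating setup waits on starch cooking (finishes minute 188, plus 15-minute gap → minute 203), so it starts at minute 203 and finishes at 203 + 60 = minute 263.
All tasks are finished once the last one completes. Finish times: Mise en place at 35, Stock at 75, Sauce base at 89, Protein sear at 115, Vegetable prep at 128, Starch cooking at 188, Plating setup at 263, Garnish prep at 135. The latest is minute 263.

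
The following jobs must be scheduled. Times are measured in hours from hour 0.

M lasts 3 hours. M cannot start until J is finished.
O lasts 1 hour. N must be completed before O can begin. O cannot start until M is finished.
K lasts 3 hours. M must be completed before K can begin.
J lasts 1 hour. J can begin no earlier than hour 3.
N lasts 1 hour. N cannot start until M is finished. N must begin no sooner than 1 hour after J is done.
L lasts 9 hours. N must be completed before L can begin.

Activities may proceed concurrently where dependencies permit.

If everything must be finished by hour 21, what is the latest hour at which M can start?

K must finish by hour 21; it takes 3 hours, so it must start by 21 − 3 = hour 18.
L has no dependents, so it just needs to finish by hour 21. Starting by 21 − 9 = hour 12 achieves that.
Nothing follows O; the deadline of hour 21 is its only limit. It must start by 21 − 1 = hour 20.
For N: L (must start by hour 12); O (must start by hour 20). The most restrictive is hour 12; with a 1-hour duration, N must start by hour 11.
M has several dependents: K (must start by hour 18); N (must start by hour 11); O (must start by hour 20). The earliest of those limits is hour 11, so M must start by 11 − 3 = hour 8.

8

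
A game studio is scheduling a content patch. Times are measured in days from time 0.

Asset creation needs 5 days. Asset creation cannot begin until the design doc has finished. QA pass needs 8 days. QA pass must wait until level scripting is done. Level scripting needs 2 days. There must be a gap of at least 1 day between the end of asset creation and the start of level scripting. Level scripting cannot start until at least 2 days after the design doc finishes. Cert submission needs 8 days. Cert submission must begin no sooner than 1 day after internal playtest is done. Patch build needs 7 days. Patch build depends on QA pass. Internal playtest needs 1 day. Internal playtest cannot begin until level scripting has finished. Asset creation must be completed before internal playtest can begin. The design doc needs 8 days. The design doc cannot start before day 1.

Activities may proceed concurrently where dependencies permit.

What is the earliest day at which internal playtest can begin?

After its own release at day 1, the design doc can start at day 1 and finishes at day 9.
After the design doc (finishes day 9), asset creation can start at day 9 and finishes at day 14.
For level scripting: asset creation (finishes day 14, plus 1-day gap → day 15); the design doc (finishes day 9, plus 2-day gap → day 11). Taking the maximum gives a start of day 15, and it finishes at 15 + 2 = day 17.
Internal playtest waits on level scripting (finishes day 17); asset creation (finishes day 14). The latest of these is day 17, which is the earliest internal playtest can start.

17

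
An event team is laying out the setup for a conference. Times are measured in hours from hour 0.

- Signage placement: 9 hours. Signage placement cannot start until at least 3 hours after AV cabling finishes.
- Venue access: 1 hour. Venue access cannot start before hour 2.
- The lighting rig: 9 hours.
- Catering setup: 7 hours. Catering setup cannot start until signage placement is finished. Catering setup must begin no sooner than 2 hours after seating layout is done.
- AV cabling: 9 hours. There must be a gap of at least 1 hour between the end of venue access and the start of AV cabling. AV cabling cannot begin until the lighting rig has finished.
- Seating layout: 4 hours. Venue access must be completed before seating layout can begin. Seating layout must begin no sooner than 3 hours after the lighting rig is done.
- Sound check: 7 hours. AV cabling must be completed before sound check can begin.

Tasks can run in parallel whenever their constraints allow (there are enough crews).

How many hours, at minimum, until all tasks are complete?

37

The lighting rig can start immediately at hour 0; it finishes at hour 9.
Venue access cannot begin until its own release at hour 2. It runs from hour 2 to 2 + 1 = hour 3.
Seating layout needs all of venue access (finishes hour 3); the lighting rig (finishes hour 9, plus 3-hour gap → hour 12). That puts its earliest start at hour 12; it finishes at 12 + 4 = hour 16.
AV cabling cannot start until venue access (finishes hour 3, plus 1-hour gap → hour 4); the lighting rig (finishes hour 9). The controlling bound is hour 9, so AV cabling finishes at 9 + 9 = hour 18.
Sound check cannot begin until AV cabling (finishes hour 18). It runs from hour 18 to 18 + 7 = hour 25.
Signage placement cannot begin until AV cabling (finishes hour 18, plus 3-hour gap → hour 21). It runs from hour 21 to 21 + 9 = hour 30.
Catering setup needs all of signage placement (finishes hour 30); seating layout (finishes hour 16, plus 2-hour gap → hour 18). That puts its earliest start at hour 30; it finishes at 30 + 7 = hour 37.
All tasks are finished once the last one completes. Finish times: Venue access at 3, The lighting rig at 9, AV cabling at 18, Seating layout at 16, Signage placement at 30, Catering setup at 37, Sound check at 25. The latest is hour 37.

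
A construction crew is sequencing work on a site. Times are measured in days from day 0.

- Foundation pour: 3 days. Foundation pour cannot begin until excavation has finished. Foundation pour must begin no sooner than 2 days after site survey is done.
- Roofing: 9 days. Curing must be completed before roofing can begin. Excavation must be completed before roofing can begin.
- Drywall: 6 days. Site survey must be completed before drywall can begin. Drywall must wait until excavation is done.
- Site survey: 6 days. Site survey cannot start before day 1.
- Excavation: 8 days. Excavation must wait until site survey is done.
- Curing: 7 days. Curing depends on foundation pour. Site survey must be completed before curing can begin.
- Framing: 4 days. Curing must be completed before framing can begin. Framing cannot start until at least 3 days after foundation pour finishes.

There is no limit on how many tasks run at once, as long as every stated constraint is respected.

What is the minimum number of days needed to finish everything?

34

Site survey cannot begin until its own release at day 1. It runs from day 1 to 1 + 6 = day 7.
Excavation waits on site survey (finishes day 7), so it starts at day 7 and finishes at 7 + 8 = day 15.
For drywall: site survey (finishes day 7); excavation (finishes day 15). Taking the maximum gives a start of day 15, and it finishes at 15 + 6 = day 21.
Foundation pour has to wait for excavation (finishes day 15); site survey (finishes day 7, plus 2-day gap → day 9). The latest of these is day 15, so foundation pour runs day 15 to 15 + 3 = day 18.
Curing needs all of foundation pour (finishes day 18); site survey (finishes day 7). That puts its earliest start at day 18; it finishes at 18 + 7 = day 25.
Roofing cannot start until curing (finishes day 25); excavation (finishes day 15). The controlling bound is day 25, so roofing finishes at 25 + 9 = day 34.
For framing: curing (finishes day 25); foundation pour (finishes day 18, plus 3-day gap → day 21). Taking the maximum gives a start of day 25, and it finishes at 25 + 4 = day 29.
All tasks are finished once the last one completes. Finish times: Site survey at 7, Excavation at 15, Foundation pour at 18, Curing at 25, Framing at 29, Roofing at 34, Drywall at 21. The latest is day 34.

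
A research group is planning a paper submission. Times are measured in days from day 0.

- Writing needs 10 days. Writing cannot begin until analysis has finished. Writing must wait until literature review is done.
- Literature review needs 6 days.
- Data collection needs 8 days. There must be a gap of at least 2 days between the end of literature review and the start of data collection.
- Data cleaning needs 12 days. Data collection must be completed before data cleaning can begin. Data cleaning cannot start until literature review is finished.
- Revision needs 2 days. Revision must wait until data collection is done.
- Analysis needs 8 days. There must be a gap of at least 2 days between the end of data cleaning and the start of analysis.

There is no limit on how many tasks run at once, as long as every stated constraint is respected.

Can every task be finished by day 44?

Literature review can start immediately at day 0; it finishes at day 6.
After literature review (finishes day 6, plus 2-day gap → day 8), data collection can start at day 8 and finishes at day 16.
After data collection (finishes day 16), revision can start at day 16 and finishes at day 18.
Data cleaning has to wait for data collection (finishes day 16); literature review (finishes day 6). The latest of these is day 16, so data cleaning runs day 16 to 16 + 12 = day 28.
After data cleaning (finishes day 28, plus 2-day gap → day 30), analysis can start at day 30 and finishes at day 38.
Writing needs all of analysis (finishes day 38); literature review (finishes day 6). That puts its earliest start at day 38; it finishes at 38 + 10 = day 48.
The earliest everything can be done is day 48, which is after the deadline of 44, so it is not possible.

No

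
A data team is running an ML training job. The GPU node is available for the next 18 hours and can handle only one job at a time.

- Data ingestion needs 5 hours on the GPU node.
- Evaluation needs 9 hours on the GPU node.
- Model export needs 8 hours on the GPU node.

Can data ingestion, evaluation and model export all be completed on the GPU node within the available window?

No

Running back to back, the jobs need 5 + 9 + 8 = 22 hours on the GPU node.
Since 22 > 18, they cannot all fit.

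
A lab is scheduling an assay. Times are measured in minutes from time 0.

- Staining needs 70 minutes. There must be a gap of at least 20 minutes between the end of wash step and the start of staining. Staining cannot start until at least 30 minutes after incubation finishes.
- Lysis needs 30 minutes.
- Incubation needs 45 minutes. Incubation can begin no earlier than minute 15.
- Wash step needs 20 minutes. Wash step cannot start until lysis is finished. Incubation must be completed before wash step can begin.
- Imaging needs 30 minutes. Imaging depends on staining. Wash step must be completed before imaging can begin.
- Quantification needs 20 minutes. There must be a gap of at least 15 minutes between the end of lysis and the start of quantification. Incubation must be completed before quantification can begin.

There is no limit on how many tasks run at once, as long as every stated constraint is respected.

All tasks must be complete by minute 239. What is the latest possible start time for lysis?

69

To finish by minute 239, imaging (duration 30) must start no later than minute 209.
Staining feeds into imaging (must start by minute 209); so staining must finish by minute 209 and therefore start by minute 139.
Wash step has several dependents: staining (must start by minute 139, minus 20-minute gap → minute 119); imaging (must start by minute 209). The earliest of those limits is minute 119, so wash step must start by 119 − 20 = minute 99.
Nothing follows quantification; the deadline of minute 239 is its only limit. It must start by 239 − 20 = minute 219.
Lysis has several dependents: wash step (must start by minute 99); quantification (must start by minute 219, minus 15-minute gap → minute 204). The earliest of those limits is minute 99, so lysis must start by 99 − 30 = minute 69.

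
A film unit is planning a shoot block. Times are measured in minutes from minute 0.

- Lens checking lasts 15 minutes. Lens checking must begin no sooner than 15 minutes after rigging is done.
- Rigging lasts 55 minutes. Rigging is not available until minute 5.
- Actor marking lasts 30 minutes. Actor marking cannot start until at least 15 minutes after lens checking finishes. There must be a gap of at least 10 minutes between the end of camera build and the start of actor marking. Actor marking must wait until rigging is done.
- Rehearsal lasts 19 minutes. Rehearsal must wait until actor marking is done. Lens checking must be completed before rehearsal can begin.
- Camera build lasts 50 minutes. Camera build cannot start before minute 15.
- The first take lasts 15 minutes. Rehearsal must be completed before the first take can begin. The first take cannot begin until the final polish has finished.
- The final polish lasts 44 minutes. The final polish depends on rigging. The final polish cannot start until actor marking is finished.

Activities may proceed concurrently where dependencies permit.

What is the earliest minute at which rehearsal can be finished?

154

Camera build cannot begin until its own release at minute 15. It runs from minute 15 to 15 + 50 = minute 65.
Rigging waits on its own release at minute 5, so it starts at minute 5 and finishes at 5 + 55 = minute 60.
Lens checking waits on rigging (finishes minute 60, plus 15-minute gap → minute 75), so it starts at minute 75 and finishes at 75 + 15 = minute 90.
Actor marking needs all of lens checking (finishes minute 90, plus 15-minute gap → minute 105); camera build (finishes minute 65, plus 10-minute gap → minute 75); rigging (finishes minute 60). That puts its earliest start at minute 105; it finishes at 105 + 30 = minute 135.
Rehearsal cannot start until actor marking (finishes minute 135); lens checking (finishes minute 90). The controlling bound is minute 135, so rehearsal finishes at 135 + 19 = minute 154.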